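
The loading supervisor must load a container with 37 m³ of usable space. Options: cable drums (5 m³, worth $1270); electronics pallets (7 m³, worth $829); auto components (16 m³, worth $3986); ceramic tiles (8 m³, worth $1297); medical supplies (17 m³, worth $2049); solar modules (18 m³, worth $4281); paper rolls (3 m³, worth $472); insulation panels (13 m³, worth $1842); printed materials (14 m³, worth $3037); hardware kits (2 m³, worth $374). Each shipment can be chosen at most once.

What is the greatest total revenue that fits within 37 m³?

Taking the top-ratio shipments first gives cable drums + auto components + printed materials + hardware kits for 8667 (37 m³).
A better packing is auto components + solar modules + paper rolls: 37 m³, total 8739.
Next best is cable drums + auto components + printed materials + hardware kits at 8667 (37 m³) — short by 72.

8739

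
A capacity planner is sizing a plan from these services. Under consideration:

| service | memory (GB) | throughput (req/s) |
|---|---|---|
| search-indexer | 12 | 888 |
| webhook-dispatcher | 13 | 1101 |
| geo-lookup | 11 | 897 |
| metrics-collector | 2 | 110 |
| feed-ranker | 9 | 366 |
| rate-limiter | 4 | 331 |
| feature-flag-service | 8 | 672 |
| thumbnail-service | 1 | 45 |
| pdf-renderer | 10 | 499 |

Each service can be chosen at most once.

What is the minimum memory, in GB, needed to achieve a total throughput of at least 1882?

23

Look for the lowest-memory combination reaching 1882.
webhook-dispatcher + metrics-collector + feature-flag-service: 1883 throughput at 23 GB.
Below 23 GB the best achievable stays under 1882.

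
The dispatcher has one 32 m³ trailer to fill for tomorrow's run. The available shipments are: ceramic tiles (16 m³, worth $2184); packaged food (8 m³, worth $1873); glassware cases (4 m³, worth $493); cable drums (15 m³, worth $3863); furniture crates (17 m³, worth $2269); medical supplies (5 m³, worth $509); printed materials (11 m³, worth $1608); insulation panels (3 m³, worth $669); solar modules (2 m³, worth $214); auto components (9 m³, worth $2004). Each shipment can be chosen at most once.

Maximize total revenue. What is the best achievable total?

7740

By revenue per m³: cable drums 257.53, packaged food 234.12, insulation panels 223.00, auto components 222.67 lead.
A density-first pass picks packaged food + glassware cases + cable drums + insulation panels + solar modules — 7112 at 32 m³.
The 9 m³ tied up in glassware cases and insulation panels and solar modules is better spent on auto components — total rises to 7740 (32 m³).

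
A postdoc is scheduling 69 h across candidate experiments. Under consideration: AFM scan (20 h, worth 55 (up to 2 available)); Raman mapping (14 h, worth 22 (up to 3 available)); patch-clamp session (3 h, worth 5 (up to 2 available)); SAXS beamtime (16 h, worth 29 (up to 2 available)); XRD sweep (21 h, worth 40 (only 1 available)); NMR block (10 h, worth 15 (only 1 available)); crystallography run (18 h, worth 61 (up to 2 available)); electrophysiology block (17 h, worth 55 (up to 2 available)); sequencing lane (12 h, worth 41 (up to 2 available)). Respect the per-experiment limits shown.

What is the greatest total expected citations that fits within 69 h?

A density-first pass picks 2×patch-clamp session + 2×crystallography run + 2×sequencing lane — 214 at 66 h.
The 15 h tied up in patch-clamp session and sequencing lane is better spent on electrophysiology block — total rises to 223 (68 h).

223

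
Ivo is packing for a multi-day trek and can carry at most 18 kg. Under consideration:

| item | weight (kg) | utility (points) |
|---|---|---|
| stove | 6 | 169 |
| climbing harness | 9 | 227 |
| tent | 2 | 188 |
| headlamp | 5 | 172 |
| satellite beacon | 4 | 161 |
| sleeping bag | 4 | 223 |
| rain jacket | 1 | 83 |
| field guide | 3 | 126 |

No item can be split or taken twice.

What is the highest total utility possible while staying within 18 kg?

The ratio heuristic lands on tent + satellite beacon + sleeping bag + rain jacket + field guide (781) but leaves 4 kg idle.
The 1 kg tied up in rain jacket is better spent on headlamp — total rises to 870 (18 kg).
An exhaustive check of the 256 subsets confirms 870.

870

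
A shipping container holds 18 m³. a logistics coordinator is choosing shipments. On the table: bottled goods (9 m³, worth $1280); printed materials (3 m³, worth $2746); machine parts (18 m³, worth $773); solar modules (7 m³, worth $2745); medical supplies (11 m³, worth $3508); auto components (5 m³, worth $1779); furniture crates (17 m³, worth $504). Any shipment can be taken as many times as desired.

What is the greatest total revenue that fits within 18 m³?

Density check — printed materials 915.33, solar modules 392.14, auto components 355.80 are the best per m³.
Best packing: 6×printed materials — 18 m³, 16476 total.
That's the maximum — no swap from here does better than 16476.

16476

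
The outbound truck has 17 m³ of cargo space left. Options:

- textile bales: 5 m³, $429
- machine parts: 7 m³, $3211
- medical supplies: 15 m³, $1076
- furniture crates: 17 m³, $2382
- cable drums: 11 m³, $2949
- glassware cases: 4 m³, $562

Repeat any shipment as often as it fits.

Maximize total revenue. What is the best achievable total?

Best packing: 2×machine parts — 14 m³, 6422 total.
Every other selection either busts 17 m³ or fails to beat 6422.

6422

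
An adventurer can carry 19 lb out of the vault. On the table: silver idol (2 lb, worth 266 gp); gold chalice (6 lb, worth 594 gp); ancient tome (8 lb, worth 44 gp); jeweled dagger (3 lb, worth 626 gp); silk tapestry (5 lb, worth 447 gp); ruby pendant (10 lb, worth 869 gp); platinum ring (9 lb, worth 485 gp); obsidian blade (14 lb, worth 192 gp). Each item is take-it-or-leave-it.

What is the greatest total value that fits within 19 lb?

Filling by ratio: silver idol + gold chalice + jeweled dagger + silk tapestry for 1933, with 3 lb left unused.
The 7 lb tied up in silver idol and silk tapestry is better spent on ruby pendant — total rises to 2089 (19 lb).
Every other selection either busts 19 lb or fails to beat 2089.

2089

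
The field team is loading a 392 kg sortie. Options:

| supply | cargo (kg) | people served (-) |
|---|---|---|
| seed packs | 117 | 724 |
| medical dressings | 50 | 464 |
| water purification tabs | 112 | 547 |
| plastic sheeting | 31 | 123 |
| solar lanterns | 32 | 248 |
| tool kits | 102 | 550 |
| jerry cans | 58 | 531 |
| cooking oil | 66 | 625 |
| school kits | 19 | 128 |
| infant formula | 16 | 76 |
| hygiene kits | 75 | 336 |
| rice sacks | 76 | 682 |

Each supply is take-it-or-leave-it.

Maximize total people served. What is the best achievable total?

A density-first pass picks medical dressings + solar lanterns + jerry cans + cooking oil + school kits + infant formula + hygiene kits + rice sacks — 3090 at 392 kg.
Dropping solar lanterns and infant formula and hygiene kits frees 123 kg; slotting in seed packs (117 kg) lifts the total to 3154 at 386 kg.
No other feasible combination exceeds 3154.

3154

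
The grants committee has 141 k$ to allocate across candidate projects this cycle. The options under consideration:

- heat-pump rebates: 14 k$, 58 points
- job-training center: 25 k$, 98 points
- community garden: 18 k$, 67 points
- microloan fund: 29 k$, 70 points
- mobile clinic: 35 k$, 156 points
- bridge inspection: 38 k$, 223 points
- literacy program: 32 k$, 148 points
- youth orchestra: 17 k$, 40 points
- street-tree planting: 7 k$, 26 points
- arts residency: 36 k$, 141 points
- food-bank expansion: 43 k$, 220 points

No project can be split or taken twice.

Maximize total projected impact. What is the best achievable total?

697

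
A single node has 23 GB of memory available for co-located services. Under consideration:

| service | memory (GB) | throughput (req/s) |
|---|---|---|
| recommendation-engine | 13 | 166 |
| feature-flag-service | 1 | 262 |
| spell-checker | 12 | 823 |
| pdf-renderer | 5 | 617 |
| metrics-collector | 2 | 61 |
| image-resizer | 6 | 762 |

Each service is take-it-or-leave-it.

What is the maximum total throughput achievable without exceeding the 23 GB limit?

2202

By throughput per GB: feature-flag-service 262.00, image-resizer 127.00, pdf-renderer 123.40 lead.
Filling by ratio: feature-flag-service + pdf-renderer + metrics-collector + image-resizer for 1702, with 9 GB left unused.
Replace feature-flag-service and metrics-collector with spell-checker: the trade gains 500 net, giving 2202 at 23 GB.
Every other selection either busts 23 GB or fails to beat 2202.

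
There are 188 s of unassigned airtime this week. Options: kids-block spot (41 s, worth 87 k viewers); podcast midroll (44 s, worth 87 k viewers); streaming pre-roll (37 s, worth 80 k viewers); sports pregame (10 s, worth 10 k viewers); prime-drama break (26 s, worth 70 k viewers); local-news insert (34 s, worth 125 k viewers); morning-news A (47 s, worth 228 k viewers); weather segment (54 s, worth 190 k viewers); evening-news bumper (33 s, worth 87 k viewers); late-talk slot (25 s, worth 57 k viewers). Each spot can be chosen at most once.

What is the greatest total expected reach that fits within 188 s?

Density check — morning-news A 4.85, local-news insert 3.68, weather segment 3.52, prime-drama break 2.69 are the best per s.
The ratio ordering already packs tightly: prime-drama break + local-news insert + morning-news A + weather segment + late-talk slot, 186 s, 670.
An exhaustive check of the 1024 subsets confirms 670.

670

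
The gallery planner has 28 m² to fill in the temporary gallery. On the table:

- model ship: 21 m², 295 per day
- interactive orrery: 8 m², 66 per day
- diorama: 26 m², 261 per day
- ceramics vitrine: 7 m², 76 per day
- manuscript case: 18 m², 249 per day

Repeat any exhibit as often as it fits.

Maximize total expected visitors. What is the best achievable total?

371

Taking model ship + ceramics vitrine: 28 m² used, 371 in expected visitors.
Every other selection either busts 28 m² or fails to beat 371.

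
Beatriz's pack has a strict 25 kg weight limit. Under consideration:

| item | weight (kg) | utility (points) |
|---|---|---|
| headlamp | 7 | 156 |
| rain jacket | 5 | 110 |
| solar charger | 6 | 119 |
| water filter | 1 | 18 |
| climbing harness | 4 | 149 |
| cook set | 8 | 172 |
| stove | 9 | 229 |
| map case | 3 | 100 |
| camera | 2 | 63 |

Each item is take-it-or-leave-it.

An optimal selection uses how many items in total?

5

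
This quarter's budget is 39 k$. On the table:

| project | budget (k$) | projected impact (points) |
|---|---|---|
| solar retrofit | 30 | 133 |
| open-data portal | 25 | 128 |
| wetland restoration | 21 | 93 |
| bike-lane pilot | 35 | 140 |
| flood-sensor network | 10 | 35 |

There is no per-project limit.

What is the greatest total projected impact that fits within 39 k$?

163

Ranking by ratio (projected impact/k$): open-data portal 5.12, solar retrofit 4.43, wetland restoration 4.43, bike-lane pilot 4.00.
The ratio ordering already packs tightly: open-data portal + flood-sensor network, 35 k$, 163.
The spare 4 k$ is too small for any remaining project, and no exchange beats 163.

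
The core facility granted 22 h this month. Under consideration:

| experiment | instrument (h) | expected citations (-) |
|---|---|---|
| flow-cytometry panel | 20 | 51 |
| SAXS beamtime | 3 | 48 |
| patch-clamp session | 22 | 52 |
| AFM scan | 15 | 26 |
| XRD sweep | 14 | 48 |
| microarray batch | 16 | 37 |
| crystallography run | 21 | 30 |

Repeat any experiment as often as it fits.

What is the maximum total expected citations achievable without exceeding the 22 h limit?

336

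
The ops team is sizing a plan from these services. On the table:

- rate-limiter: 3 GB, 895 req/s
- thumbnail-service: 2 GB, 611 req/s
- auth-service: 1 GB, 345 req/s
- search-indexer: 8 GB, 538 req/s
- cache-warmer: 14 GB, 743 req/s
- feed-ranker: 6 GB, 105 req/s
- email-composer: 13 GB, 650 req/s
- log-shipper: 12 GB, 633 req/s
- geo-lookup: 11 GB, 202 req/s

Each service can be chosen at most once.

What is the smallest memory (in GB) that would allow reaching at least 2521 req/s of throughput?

20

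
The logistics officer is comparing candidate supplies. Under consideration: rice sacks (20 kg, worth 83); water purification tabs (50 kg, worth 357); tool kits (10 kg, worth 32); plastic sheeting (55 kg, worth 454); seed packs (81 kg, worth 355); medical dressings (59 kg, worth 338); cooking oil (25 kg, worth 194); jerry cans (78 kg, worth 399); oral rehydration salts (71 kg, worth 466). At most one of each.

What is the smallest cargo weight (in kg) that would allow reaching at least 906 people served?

126

Minimise kg subject to total people served ≥ 906.
plastic sheeting + oral rehydration salts: 920 people served at 126 kg.
Below 126 kg the best achievable stays under 906.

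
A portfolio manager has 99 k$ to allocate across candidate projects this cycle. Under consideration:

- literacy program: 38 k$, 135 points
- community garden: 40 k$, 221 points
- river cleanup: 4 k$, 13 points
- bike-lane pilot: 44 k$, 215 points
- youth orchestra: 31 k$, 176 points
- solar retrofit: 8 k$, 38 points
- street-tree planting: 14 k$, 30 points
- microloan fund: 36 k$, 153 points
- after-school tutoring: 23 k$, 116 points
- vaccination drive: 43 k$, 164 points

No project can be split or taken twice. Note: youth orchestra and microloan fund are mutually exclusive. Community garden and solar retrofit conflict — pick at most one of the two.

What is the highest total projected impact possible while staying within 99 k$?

526

The ratio ordering already packs tightly: community garden + river cleanup + youth orchestra + after-school tutoring, 98 k$, 526.
An exhaustive check of the 1024 subsets confirms 526.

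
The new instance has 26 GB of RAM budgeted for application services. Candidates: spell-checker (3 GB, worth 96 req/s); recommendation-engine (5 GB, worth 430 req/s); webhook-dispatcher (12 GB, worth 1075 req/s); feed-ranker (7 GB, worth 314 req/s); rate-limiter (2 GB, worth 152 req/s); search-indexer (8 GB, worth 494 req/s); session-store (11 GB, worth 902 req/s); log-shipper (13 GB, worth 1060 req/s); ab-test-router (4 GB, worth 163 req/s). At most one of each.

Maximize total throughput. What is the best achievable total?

A density-first pass picks recommendation-engine + webhook-dispatcher + feed-ranker + rate-limiter — 1971 at 26 GB.
Replace recommendation-engine and feed-ranker and rate-limiter with log-shipper: the trade gains 164 net, giving 2135 at 25 GB.

2135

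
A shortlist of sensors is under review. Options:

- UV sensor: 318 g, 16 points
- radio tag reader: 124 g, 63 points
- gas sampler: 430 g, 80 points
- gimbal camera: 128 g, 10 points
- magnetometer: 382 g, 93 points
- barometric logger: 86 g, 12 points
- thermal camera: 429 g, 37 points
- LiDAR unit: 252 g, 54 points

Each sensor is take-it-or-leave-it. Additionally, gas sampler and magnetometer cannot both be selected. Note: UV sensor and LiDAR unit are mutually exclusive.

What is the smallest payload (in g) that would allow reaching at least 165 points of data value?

592

Minimise g subject to total data value ≥ 165.
radio tag reader + magnetometer + barometric logger: 168 data value at 592 g.
Any bundle with less than 592 g falls short of 165.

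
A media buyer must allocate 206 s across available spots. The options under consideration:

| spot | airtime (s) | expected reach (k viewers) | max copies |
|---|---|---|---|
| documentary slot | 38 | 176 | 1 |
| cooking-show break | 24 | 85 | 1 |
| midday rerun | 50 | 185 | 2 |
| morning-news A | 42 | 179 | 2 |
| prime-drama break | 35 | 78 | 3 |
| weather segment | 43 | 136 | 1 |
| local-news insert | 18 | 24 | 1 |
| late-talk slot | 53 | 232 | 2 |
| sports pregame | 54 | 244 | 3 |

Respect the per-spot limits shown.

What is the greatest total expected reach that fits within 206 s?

By expected reach per s: documentary slot 4.63, sports pregame 4.52, late-talk slot 4.38, morning-news A 4.26 lead.
Greedy by ratio would take documentary slot + 3×sports pregame: 200 s used, total 908.
Replace documentary slot with morning-news A: the trade gains 3 net, giving 911 at 204 s.
Nothing else within 206 s beats 911.

911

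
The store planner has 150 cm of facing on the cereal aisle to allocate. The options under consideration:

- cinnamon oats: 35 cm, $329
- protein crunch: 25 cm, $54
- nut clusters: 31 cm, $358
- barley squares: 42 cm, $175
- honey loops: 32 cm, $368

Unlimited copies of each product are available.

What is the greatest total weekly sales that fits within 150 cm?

1496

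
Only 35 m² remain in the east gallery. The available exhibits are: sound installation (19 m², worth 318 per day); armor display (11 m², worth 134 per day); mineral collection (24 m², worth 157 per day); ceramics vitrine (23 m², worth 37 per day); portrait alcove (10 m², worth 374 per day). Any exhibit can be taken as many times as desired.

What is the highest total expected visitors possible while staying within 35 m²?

1122

Taking 3×portrait alcove: 30 m² used, 1122 in expected visitors.
That's the maximum — no swap from here does better than 1122.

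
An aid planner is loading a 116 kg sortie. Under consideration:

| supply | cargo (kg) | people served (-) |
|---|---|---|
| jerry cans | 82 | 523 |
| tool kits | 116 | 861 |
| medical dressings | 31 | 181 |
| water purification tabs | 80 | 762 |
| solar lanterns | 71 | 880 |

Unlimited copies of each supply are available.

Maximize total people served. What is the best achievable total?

1061

Best packing: medical dressings + solar lanterns — 102 kg, 1061 total.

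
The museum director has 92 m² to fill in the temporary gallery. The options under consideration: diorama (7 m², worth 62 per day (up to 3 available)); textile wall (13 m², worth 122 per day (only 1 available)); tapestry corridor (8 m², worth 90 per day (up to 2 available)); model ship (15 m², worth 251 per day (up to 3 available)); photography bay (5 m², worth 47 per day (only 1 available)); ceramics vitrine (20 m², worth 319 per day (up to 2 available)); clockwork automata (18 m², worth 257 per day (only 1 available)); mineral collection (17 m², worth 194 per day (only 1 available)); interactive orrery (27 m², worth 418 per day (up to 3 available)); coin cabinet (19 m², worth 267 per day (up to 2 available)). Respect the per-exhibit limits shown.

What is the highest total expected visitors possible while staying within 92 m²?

1490

A density-first pass picks 3×model ship + photography bay + 2×ceramics vitrine — 1438 at 90 m².
Dropping photography bay and ceramics vitrine frees 25 m²; slotting in interactive orrery (27 m²) lifts the total to 1490 at 92 m².
Every other selection either busts 92 m² or exceeds an availability limit or fails to beat 1490.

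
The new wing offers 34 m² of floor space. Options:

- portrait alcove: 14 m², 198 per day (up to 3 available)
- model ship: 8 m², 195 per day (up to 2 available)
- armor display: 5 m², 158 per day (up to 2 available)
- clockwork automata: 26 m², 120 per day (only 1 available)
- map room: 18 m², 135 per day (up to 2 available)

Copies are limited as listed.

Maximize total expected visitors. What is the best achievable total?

709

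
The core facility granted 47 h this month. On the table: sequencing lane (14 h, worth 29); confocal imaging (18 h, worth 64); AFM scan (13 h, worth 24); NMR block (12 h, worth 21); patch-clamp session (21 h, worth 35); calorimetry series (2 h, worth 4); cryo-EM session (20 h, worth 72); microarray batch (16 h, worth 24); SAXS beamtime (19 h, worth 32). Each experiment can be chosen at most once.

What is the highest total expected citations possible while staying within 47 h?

The ratio ordering already packs tightly: confocal imaging + calorimetry series + cryo-EM session, 40 h, 140.
Runner-up confocal imaging + cryo-EM session tops out at 136.

140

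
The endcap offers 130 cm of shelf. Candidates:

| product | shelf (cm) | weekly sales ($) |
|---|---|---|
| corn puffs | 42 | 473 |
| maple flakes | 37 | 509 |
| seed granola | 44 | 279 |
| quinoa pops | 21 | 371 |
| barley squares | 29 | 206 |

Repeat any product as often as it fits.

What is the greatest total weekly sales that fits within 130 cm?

2226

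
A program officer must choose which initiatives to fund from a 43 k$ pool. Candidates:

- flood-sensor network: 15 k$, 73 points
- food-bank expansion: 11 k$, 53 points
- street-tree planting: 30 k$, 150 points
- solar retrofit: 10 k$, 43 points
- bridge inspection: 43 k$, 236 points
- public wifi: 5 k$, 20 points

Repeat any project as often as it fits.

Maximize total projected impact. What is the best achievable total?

The ratio ordering already packs tightly: bridge inspection, 43 k$, 236.
That's the maximum — no swap from here does better than 236.

236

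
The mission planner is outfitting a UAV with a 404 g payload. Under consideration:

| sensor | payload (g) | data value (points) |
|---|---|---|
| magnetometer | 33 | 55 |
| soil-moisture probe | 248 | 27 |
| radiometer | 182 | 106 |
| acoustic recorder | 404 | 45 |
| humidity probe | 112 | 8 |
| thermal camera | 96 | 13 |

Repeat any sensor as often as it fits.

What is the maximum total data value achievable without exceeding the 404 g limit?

By data value per g: magnetometer 1.67, radiometer 0.58, thermal camera 0.14 lead.
12×magnetometer uses 396 of the 404 g and totals 660.
That's the maximum — no swap from here does better than 660.

660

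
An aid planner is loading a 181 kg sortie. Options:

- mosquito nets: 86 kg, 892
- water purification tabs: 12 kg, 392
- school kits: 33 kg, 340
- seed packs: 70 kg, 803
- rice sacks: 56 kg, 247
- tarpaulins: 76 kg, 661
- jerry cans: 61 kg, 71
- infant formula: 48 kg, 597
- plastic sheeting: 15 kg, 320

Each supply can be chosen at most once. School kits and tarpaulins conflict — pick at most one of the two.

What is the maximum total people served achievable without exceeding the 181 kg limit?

Density check — water purification tabs 32.67, plastic sheeting 21.33, infant formula 12.44, seed packs 11.47 are the best per kg.
Water purification tabs + school kits + seed packs + infant formula + plastic sheeting uses 178 of the 181 kg and totals 2452.
No other feasible combination exceeds 2452.

2452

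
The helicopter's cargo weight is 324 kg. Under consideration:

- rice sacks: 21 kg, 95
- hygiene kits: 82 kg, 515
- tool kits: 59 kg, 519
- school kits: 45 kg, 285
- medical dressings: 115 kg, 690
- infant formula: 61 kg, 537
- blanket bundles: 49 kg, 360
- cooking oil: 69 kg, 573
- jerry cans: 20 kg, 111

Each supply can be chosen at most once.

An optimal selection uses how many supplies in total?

Best achievable people served is 2504.
One optimal bundle: hygiene kits + tool kits + infant formula + blanket bundles + cooking oil (320 kg).
Any selection reaching 2504 contains exactly 5 supplies.

5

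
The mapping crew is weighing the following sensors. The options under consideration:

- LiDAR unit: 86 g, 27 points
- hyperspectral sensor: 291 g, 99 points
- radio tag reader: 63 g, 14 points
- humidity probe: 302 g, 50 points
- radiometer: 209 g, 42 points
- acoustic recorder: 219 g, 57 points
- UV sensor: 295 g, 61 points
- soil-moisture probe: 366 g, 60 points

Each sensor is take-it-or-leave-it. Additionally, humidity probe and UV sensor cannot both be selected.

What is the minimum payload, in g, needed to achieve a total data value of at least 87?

Minimise g subject to total data value ≥ 87.
hyperspectral sensor: 99 data value at 291 g.
Below 291 g the best achievable stays under 87.

291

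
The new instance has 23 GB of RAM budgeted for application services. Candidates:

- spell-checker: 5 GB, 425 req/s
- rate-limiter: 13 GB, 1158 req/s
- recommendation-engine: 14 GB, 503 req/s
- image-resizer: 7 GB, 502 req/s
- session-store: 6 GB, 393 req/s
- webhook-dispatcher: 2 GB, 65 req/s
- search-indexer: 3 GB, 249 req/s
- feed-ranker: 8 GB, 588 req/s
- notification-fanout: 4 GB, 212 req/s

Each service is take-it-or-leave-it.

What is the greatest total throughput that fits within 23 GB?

1909

A density-first pass picks spell-checker + rate-limiter + webhook-dispatcher + search-indexer — 1897 at 23 GB.
The 7 GB tied up in spell-checker and webhook-dispatcher is better spent on image-resizer — total rises to 1909 (23 GB).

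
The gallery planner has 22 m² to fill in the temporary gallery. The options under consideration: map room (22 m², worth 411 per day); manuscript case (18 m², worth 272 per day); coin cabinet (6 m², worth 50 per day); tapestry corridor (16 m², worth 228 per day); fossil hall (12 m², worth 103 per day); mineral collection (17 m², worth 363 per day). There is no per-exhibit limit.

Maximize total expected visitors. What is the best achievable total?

By expected visitors per m²: mineral collection 21.35, map room 18.68, manuscript case 15.11 lead.
A density-first pass picks mineral collection — 363 at 17 m².
Replace mineral collection with map room: the trade gains 48 net, giving 411 at 22 m².

411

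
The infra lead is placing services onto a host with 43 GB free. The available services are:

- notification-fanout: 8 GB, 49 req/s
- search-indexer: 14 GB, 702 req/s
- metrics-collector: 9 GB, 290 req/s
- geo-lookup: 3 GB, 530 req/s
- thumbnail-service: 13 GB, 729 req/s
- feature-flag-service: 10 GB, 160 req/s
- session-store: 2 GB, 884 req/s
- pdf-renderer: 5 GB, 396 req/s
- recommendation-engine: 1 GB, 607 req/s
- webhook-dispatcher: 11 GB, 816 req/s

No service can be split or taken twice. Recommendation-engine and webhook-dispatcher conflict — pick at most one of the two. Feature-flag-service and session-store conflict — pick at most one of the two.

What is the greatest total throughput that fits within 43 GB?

3848

Taking search-indexer + geo-lookup + thumbnail-service + session-store + pdf-renderer + recommendation-engine: 38 GB used, 3848 in throughput.
Nothing else feasible within 43 GB beats 3848.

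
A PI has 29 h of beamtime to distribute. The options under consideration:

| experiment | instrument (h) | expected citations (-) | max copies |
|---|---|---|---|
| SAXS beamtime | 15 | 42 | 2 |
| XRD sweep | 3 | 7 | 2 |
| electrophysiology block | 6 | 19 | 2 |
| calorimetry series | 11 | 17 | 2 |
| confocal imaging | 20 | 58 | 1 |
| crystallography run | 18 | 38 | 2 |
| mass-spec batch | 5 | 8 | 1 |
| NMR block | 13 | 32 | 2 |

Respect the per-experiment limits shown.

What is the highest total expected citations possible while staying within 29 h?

84

By expected citations per h: electrophysiology block 3.17, confocal imaging 2.90, SAXS beamtime 2.80 lead.
Filling by ratio: SAXS beamtime + 2×electrophysiology block for 80, with 2 h left unused.
Replace SAXS beamtime and electrophysiology block with XRD sweep + confocal imaging: the trade gains 4 net, giving 84 at 29 h.
Every other selection either busts 29 h or exceeds an availability limit or fails to beat 84.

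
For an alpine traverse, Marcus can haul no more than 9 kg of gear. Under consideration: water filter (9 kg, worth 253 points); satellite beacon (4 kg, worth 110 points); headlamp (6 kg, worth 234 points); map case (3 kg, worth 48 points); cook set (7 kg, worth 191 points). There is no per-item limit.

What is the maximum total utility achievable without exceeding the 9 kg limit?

282

The ratio ordering already packs tightly: headlamp + map case, 9 kg, 282.
Nothing else within 9 kg beats 282.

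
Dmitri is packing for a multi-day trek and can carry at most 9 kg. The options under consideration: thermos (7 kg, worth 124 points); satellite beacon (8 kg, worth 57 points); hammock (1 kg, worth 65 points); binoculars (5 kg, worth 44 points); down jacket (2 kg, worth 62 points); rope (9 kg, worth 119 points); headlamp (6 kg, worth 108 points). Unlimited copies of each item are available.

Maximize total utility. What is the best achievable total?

585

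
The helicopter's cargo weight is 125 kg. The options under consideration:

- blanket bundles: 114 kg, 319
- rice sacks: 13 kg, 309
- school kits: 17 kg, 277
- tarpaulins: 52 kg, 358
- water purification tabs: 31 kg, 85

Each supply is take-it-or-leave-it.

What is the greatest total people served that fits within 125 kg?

The ratio ordering already packs tightly: rice sacks + school kits + tarpaulins + water purification tabs, 113 kg, 1029.
No other feasible combination exceeds 1029.

1029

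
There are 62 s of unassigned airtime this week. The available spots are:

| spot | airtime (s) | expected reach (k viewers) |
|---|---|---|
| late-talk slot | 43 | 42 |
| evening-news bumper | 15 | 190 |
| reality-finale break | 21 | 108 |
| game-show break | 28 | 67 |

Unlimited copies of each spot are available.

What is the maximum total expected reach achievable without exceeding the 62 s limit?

Taking 4×evening-news bumper: 60 s used, 760 in expected reach.

760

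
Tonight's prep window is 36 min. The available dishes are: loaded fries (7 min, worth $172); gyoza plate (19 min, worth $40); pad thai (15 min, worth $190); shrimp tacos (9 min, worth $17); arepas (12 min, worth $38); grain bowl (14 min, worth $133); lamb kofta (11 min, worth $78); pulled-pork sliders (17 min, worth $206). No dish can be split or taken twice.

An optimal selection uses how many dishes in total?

3

The maximum profit within 36 min is 495.
One optimal bundle: loaded fries + pad thai + grain bowl (36 min).
Any selection reaching 495 contains exactly 3 dishes.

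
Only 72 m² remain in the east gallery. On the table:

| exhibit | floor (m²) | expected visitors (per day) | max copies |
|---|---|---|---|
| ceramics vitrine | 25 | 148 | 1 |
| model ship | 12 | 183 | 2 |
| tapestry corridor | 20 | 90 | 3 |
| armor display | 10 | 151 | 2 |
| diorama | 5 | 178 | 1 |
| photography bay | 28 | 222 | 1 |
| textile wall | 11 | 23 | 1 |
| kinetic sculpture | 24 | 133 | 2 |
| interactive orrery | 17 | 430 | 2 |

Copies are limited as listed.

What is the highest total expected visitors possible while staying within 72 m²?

A density-first pass picks 2×model ship + diorama + 2×interactive orrery — 1404 at 63 m².
Replace model ship with 2×armor display: the trade gains 119 net, giving 1523 at 71 m².

1523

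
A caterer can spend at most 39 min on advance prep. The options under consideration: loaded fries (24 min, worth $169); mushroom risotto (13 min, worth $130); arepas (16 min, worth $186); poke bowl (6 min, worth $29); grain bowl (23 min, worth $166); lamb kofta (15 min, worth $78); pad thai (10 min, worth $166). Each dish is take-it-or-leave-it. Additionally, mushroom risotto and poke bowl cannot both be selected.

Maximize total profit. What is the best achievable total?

The ratio ordering already packs tightly: mushroom risotto + arepas + pad thai, 39 min, 482.
No other feasible combination exceeds 482.

482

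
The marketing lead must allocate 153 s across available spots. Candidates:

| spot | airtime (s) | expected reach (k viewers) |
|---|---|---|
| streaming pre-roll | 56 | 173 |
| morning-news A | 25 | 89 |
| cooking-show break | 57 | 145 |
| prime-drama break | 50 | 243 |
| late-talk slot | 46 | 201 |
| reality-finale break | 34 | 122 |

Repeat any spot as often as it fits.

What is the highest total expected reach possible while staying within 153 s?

Taking 3×prime-drama break: 150 s used, 729 in expected reach.
That's the maximum — no swap from here does better than 729.

729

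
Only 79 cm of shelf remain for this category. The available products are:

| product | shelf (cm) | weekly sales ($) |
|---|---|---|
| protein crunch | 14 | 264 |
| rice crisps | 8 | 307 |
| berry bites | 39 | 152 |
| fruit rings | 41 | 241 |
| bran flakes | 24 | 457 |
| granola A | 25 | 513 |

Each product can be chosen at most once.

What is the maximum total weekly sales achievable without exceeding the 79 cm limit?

Density check — rice crisps 38.38, granola A 20.52, bran flakes 19.04, protein crunch 18.86 are the best per cm.
Protein crunch + rice crisps + bran flakes + granola A uses 71 of the 79 cm and totals 1541.
An exhaustive check of the 64 subsets confirms 1541.

1541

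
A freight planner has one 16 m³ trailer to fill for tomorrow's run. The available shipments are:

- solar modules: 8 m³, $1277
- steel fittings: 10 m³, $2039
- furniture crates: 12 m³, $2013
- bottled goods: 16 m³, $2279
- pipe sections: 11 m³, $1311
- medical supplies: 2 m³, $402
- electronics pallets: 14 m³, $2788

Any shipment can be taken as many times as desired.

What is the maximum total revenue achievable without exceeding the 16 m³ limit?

3245

Steel fittings + 3×medical supplies uses 16 of the 16 m³ and totals 3245.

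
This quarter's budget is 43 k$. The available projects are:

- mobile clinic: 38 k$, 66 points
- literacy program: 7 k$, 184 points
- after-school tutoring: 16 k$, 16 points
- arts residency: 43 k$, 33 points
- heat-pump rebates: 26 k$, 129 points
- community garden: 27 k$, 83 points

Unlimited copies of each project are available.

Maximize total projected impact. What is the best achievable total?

1104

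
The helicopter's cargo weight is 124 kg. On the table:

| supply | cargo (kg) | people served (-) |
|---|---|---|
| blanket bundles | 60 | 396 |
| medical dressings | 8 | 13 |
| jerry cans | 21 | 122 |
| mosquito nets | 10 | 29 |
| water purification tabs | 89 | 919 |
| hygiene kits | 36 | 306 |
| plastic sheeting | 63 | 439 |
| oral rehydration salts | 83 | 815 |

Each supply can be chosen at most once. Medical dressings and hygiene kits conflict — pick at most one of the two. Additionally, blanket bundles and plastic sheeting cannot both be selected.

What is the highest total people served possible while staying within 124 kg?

1121

Greedy by ratio would take jerry cans + mosquito nets + water purification tabs: 120 kg used, total 1070.
But hygiene kits + oral rehydration salts fits in 119 kg and reaches 1121.
The closest alternative, jerry cans + mosquito nets + water purification tabs, reaches only 1070.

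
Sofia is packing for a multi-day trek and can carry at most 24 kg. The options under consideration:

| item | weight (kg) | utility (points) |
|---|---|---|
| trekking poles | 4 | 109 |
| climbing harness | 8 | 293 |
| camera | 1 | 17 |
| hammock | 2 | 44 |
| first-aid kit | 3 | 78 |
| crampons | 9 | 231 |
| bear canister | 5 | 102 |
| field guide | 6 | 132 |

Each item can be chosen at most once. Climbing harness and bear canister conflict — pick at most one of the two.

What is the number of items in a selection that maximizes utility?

Best achievable utility is 711.
For example trekking poles + climbing harness + first-aid kit + crampons achieves it, using 24 kg.
Any selection reaching 711 contains exactly 4 items.

4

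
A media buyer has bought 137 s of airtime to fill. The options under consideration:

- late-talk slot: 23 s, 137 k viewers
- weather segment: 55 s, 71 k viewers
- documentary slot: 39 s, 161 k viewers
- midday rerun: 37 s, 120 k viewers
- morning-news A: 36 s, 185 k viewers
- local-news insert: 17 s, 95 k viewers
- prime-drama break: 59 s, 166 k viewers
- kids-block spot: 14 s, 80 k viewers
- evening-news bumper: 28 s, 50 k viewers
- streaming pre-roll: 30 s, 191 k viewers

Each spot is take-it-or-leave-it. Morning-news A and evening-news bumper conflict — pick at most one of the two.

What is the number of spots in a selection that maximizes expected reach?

5

The maximum expected reach within 137 s is 712.
One optimal bundle: documentary slot + morning-news A + local-news insert + kids-block spot + streaming pre-roll (136 s).
All optima have 5 spots.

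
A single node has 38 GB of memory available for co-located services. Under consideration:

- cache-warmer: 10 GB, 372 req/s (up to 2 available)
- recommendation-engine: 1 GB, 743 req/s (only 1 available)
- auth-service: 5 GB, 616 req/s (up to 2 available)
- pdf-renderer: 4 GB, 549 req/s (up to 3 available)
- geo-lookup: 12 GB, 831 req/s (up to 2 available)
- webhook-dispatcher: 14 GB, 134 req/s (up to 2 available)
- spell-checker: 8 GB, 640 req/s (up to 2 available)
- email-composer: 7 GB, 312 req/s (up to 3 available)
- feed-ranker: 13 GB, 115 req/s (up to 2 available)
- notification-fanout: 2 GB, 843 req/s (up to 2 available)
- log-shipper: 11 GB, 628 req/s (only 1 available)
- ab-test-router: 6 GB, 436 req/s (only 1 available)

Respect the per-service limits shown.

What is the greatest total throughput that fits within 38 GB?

Taking the top-ratio services first gives recommendation-engine + 2×auth-service + 3×pdf-renderer + spell-checker + 2×notification-fanout for 5948 (35 GB).
Replace auth-service with spell-checker: the trade gains 24 net, giving 5972 at 38 GB.

5972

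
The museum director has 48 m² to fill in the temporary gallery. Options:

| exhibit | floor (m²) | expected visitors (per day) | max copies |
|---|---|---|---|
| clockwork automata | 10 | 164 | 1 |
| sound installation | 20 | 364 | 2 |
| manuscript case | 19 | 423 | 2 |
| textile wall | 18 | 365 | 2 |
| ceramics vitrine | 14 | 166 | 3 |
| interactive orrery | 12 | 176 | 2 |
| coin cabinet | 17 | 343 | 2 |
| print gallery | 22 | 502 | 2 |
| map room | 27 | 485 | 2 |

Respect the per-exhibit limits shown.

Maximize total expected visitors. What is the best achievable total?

Taking the top-ratio exhibits first gives 2×print gallery for 1004 (44 m²).
The 44 m² tied up in 2×print gallery is better spent on clockwork automata + 2×manuscript case — total rises to 1010 (48 m²).
Every other selection either busts 48 m² or exceeds an availability limit or fails to beat 1010.

1010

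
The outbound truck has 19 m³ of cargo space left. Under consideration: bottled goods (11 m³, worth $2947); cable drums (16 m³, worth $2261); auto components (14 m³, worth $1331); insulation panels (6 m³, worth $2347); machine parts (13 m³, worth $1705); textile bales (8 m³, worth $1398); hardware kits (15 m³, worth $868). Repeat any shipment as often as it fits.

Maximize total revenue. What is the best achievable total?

7041

3×insulation panels uses 18 of the 19 m³ and totals 7041.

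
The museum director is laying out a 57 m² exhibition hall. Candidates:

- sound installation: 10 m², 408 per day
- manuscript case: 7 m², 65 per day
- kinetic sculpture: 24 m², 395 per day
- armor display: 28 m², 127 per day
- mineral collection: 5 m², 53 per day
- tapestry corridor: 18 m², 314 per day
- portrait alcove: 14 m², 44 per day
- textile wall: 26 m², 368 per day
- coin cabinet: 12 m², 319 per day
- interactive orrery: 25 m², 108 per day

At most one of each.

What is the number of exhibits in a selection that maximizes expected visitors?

4

Optimal total is 1187.
For example sound installation + manuscript case + kinetic sculpture + coin cabinet achieves it, using 53 m².
Every optimal selection uses 4 exhibits.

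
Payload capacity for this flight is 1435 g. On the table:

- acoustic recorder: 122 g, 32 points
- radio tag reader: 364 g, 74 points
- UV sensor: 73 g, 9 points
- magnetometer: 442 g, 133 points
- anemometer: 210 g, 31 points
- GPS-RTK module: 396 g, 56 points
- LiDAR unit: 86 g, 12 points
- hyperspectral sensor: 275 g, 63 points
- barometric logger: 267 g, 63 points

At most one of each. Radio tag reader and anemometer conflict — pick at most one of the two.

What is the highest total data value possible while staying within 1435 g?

345

Ranking by ratio (data value/g): magnetometer 0.30, acoustic recorder 0.26, barometric logger 0.24.
The ratio heuristic lands on acoustic recorder + magnetometer + anemometer + LiDAR unit + hyperspectral sensor + barometric logger (334) but leaves 33 g idle.
The 332 g tied up in acoustic recorder and anemometer is better spent on radio tag reader — total rises to 345 (1434 g).
Nothing else feasible within 1435 g beats 345.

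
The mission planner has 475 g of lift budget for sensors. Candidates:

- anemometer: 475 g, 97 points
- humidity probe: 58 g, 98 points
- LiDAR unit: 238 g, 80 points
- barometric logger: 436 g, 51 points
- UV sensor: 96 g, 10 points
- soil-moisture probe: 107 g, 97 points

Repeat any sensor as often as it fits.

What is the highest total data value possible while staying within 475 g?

8×humidity probe uses 464 of the 475 g and totals 784.
No other feasible combination exceeds 784.

784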